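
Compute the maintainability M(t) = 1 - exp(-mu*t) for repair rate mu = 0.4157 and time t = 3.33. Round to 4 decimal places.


mu = 0.4157, t = 3.33
mu * t = 0.4157 * 3.33 = 1.3843
exp(-1.3843) = 0.2505
M(t) = 1 - 0.2505
M(t) = 0.7495

0.7495


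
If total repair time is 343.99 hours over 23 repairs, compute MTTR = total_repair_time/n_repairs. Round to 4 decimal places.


total_repair_time = 343.99
n_repairs = 23
MTTR = 343.99 / 23
MTTR = 14.9561

14.9561


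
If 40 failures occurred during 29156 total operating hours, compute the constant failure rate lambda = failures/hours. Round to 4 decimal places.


failures = 40
total_hours = 29156
lambda = 40 / 29156
lambda = 0.0014

0.0014


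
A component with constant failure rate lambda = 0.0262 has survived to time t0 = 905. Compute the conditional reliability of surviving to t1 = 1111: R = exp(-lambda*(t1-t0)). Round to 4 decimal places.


lambda = 0.0262
t0 = 905, t1 = 1111
t1 - t0 = 206
lambda * (t1-t0) = 0.0262 * 206 = 5.3972
R = exp(-5.3972)
R = 0.0045

0.0045


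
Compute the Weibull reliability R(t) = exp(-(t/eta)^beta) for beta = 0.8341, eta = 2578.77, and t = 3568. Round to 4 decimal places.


beta = 0.8341, eta = 2578.77, t = 3568
t/eta = 3568 / 2578.77 = 1.3836
(t/eta)^beta = 1.3836^0.8341 = 1.311
R(t) = exp(-1.311)
R(t) = 0.2695

0.2695


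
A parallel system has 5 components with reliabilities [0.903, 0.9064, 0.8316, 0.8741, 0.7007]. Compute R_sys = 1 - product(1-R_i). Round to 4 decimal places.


Components: [0.903, 0.9064, 0.8316, 0.8741, 0.7007]
(1 - 0.903) = 0.097, running product = 0.097
(1 - 0.9064) = 0.0936, running product = 0.0091
(1 - 0.8316) = 0.1684, running product = 0.0015
(1 - 0.8741) = 0.1259, running product = 0.0002
(1 - 0.7007) = 0.2993, running product = 0.0001
Product of (1-R_i) = 0.0001
R_sys = 1 - 0.0001 = 0.9999

0.9999


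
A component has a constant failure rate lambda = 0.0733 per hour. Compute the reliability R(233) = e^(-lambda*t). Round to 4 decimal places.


lambda = 0.0733
t = 233
lambda * t = 17.0789
R(t) = e^(-17.0789)
R(t) = 0.0

0.0


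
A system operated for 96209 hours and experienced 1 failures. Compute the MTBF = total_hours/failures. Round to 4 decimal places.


total_hours = 96209
failures = 1
MTBF = 96209 / 1
MTBF = 96209.0

96209.0


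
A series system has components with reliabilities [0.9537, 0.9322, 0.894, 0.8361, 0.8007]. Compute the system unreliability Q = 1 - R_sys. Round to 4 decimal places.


Components: [0.9537, 0.9322, 0.894, 0.8361, 0.8007]
After component 1: product = 0.9537
After component 2: product = 0.889
After component 3: product = 0.7948
After component 4: product = 0.6645
After component 5: product = 0.5321
R_sys = 0.5321
Q = 1 - 0.5321 = 0.4679

0.4679


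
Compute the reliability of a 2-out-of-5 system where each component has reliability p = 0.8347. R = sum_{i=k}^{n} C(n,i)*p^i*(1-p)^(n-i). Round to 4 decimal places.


k = 2, n = 5, p = 0.8347
i=2: C(5,2)=10 * 0.8347^2 * 0.1653^3 = 0.0315
i=3: C(5,3)=10 * 0.8347^3 * 0.1653^2 = 0.1589
i=4: C(5,4)=5 * 0.8347^4 * 0.1653^1 = 0.4012
i=5: C(5,5)=1 * 0.8347^5 * 0.1653^0 = 0.4052
R = sum of terms = 0.9968

0.9968


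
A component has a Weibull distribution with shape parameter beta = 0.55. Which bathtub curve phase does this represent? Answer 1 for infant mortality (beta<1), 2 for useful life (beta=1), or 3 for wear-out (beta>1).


beta = 0.55
Compare beta to 1:
beta < 1 => infant mortality (phase 1)
beta = 1 => useful life (phase 2)
beta > 1 => wear-out (phase 3)
Since beta = 0.55, this is infant mortality (decreasing failure rate)
Phase = 1

1


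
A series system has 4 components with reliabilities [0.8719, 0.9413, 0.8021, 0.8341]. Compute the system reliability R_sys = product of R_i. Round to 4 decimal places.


Components: [0.8719, 0.9413, 0.8021, 0.8341]
After component 1 (R=0.8719): product = 0.8719
After component 2 (R=0.9413): product = 0.8207
After component 3 (R=0.8021): product = 0.6583
After component 4 (R=0.8341): product = 0.5491
R_sys = 0.5491

0.5491


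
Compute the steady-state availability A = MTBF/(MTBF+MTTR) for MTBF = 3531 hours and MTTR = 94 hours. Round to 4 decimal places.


MTBF = 3531
MTTR = 94
MTBF + MTTR = 3625
A = 3531 / 3625
A = 0.9741

0.9741


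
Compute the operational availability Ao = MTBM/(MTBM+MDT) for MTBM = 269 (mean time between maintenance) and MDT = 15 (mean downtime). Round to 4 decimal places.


MTBM = 269
MDT = 15
MTBM + MDT = 284
Ao = 269 / 284
Ao = 0.9472

0.9472


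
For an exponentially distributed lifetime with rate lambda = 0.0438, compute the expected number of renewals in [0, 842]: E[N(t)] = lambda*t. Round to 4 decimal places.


lambda = 0.0438
t = 842
E[N(t)] = lambda * t
E[N(t)] = 0.0438 * 842
E[N(t)] = 36.8796

36.8796


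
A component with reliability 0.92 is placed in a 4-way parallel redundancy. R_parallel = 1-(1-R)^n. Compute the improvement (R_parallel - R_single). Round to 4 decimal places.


R_single = 0.92, n = 4
1 - R_single = 0.08
(1 - R_single)^n = 0.08^4 = 0.0
R_parallel = 1 - 0.0 = 1.0
Improvement = 1.0 - 0.92
Improvement = 0.08

0.08


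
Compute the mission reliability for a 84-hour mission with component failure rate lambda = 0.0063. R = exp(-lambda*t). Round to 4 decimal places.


lambda = 0.0063
mission_time = 84
lambda * t = 0.0063 * 84 = 0.5292
R = exp(-0.5292)
R = 0.5891

0.5891


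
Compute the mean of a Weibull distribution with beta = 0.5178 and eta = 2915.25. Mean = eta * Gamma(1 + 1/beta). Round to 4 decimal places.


beta = 0.5178, eta = 2915.25
1/beta = 1.9312
1 + 1/beta = 2.9312
Gamma(2.9312) = 1.8788
Mean = 2915.25 * 1.8788
Mean = 5477.2381

5477.2381


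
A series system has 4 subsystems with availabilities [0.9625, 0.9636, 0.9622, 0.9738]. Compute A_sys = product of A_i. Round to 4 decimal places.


Subsystems: [0.9625, 0.9636, 0.9622, 0.9738]
After subsystem 1 (A=0.9625): product = 0.9625
After subsystem 2 (A=0.9636): product = 0.9275
After subsystem 3 (A=0.9622): product = 0.8924
After subsystem 4 (A=0.9738): product = 0.869
A_sys = 0.869

0.869


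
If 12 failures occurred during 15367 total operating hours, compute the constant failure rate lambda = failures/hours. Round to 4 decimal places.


failures = 12
total_hours = 15367
lambda = 12 / 15367
lambda = 0.0008

0.0008


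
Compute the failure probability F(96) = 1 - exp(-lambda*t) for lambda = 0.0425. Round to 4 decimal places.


lambda = 0.0425, t = 96
lambda * t = 4.08
exp(-4.08) = 0.0169
F(t) = 1 - 0.0169
F(t) = 0.9831

0.9831


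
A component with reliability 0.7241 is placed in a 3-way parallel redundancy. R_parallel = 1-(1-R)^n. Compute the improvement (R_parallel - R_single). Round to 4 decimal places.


R_single = 0.7241, n = 3
1 - R_single = 0.2759
(1 - R_single)^n = 0.2759^3 = 0.021
R_parallel = 1 - 0.021 = 0.979
Improvement = 0.979 - 0.7241
Improvement = 0.2549

0.2549


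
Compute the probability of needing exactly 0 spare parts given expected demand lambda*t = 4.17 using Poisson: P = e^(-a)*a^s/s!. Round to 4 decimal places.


a = 4.17, s = 0
e^(-a) = e^(-4.17) = 0.0155
a^s = 4.17^0 = 1.0
s! = 1
P = 0.0155 * 1.0 / 1
P = 0.0155

0.0155


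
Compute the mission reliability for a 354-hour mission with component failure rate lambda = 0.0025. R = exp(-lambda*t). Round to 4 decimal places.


lambda = 0.0025
mission_time = 354
lambda * t = 0.0025 * 354 = 0.885
R = exp(-0.885)
R = 0.4127

0.4127


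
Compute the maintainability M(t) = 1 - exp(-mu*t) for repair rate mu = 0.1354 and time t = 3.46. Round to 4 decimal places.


mu = 0.1354, t = 3.46
mu * t = 0.1354 * 3.46 = 0.4685
exp(-0.4685) = 0.626
M(t) = 1 - 0.626
M(t) = 0.374

0.374


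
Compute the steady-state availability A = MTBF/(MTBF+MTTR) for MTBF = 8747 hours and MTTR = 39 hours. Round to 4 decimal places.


MTBF = 8747
MTTR = 39
MTBF + MTTR = 8786
A = 8747 / 8786
A = 0.9956

0.9956


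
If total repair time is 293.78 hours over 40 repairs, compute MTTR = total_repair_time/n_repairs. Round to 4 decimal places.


total_repair_time = 293.78
n_repairs = 40
MTTR = 293.78 / 40
MTTR = 7.3445

7.3445


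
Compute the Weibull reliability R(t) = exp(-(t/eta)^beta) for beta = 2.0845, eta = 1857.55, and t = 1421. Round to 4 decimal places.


beta = 2.0845, eta = 1857.55, t = 1421
t/eta = 1421 / 1857.55 = 0.765
(t/eta)^beta = 0.765^2.0845 = 0.5721
R(t) = exp(-0.5721)
R(t) = 0.5643

0.5643


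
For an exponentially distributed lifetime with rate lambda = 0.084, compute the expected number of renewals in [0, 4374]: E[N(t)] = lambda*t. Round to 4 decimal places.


lambda = 0.084
t = 4374
E[N(t)] = lambda * t
E[N(t)] = 0.084 * 4374
E[N(t)] = 367.416

367.416


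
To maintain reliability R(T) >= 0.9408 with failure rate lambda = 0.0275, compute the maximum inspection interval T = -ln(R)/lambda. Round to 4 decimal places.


R_target = 0.9408
lambda = 0.0275
-ln(0.9408) = 0.061
T = 0.061 / 0.0275
T = 2.2191

2.2191


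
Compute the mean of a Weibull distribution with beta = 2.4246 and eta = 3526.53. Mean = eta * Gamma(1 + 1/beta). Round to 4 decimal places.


beta = 2.4246, eta = 3526.53
1/beta = 0.4124
1 + 1/beta = 1.4124
Gamma(1.4124) = 0.8867
Mean = 3526.53 * 0.8867
Mean = 3126.8212

3126.8212


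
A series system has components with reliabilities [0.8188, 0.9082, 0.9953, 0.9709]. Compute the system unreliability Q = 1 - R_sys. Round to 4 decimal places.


Components: [0.8188, 0.9082, 0.9953, 0.9709]
After component 1: product = 0.8188
After component 2: product = 0.7436
After component 3: product = 0.7401
After component 4: product = 0.7186
R_sys = 0.7186
Q = 1 - 0.7186 = 0.2814

0.2814


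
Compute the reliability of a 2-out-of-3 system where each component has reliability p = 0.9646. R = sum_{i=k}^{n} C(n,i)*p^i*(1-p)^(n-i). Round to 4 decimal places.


k = 2, n = 3, p = 0.9646
i=2: C(3,2)=3 * 0.9646^2 * 0.0354^1 = 0.0988
i=3: C(3,3)=1 * 0.9646^3 * 0.0354^0 = 0.8975
R = sum of terms = 0.9963

0.9963


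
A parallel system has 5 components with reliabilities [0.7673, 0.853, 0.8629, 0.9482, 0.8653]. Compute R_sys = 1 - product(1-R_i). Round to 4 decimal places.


Components: [0.7673, 0.853, 0.8629, 0.9482, 0.8653]
(1 - 0.7673) = 0.2327, running product = 0.2327
(1 - 0.853) = 0.147, running product = 0.0342
(1 - 0.8629) = 0.1371, running product = 0.0047
(1 - 0.9482) = 0.0518, running product = 0.0002
(1 - 0.8653) = 0.1347, running product = 0.0
Product of (1-R_i) = 0.0
R_sys = 1 - 0.0 = 1.0

1.0


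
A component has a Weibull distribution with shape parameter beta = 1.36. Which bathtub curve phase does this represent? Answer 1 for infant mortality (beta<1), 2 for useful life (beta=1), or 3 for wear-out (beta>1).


beta = 1.36
Compare beta to 1:
beta < 1 => infant mortality (phase 1)
beta = 1 => useful life (phase 2)
beta > 1 => wear-out (phase 3)
Since beta = 1.36, this is wear-out (increasing failure rate)
Phase = 3

3


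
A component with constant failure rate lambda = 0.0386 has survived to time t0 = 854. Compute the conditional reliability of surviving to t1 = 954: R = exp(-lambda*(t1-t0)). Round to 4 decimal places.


lambda = 0.0386
t0 = 854, t1 = 954
t1 - t0 = 100
lambda * (t1-t0) = 0.0386 * 100 = 3.86
R = exp(-3.86)
R = 0.0211

0.0211


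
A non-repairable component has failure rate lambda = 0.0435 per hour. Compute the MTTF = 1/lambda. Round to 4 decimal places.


lambda = 0.0435
MTTF = 1 / 0.0435
MTTF = 22.9885

22.9885


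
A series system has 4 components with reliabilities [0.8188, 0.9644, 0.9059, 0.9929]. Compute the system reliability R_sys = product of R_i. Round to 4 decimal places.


Components: [0.8188, 0.9644, 0.9059, 0.9929]
After component 1 (R=0.8188): product = 0.8188
After component 2 (R=0.9644): product = 0.7897
After component 3 (R=0.9059): product = 0.7153
After component 4 (R=0.9929): product = 0.7103
R_sys = 0.7103

0.7103


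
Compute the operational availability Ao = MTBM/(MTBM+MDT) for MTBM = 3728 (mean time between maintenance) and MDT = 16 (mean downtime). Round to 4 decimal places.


MTBM = 3728
MDT = 16
MTBM + MDT = 3744
Ao = 3728 / 3744
Ao = 0.9957

0.9957


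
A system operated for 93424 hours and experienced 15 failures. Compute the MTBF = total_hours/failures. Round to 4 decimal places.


total_hours = 93424
failures = 15
MTBF = 93424 / 15
MTBF = 6228.2667

6228.2667


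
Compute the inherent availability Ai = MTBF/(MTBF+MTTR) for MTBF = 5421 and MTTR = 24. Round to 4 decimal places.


MTBF = 5421
MTTR = 24
MTBF + MTTR = 5445
Ai = 5421 / 5445
Ai = 0.9956

0.9956


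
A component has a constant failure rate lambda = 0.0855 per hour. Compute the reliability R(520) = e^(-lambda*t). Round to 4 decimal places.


lambda = 0.0855
t = 520
lambda * t = 44.46
R(t) = e^(-44.46)
R(t) = 0.0

0.0


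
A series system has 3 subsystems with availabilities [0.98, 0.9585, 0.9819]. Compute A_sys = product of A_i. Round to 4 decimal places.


Subsystems: [0.98, 0.9585, 0.9819]
After subsystem 1 (A=0.98): product = 0.98
After subsystem 2 (A=0.9585): product = 0.9393
After subsystem 3 (A=0.9819): product = 0.9223
A_sys = 0.9223

0.9223


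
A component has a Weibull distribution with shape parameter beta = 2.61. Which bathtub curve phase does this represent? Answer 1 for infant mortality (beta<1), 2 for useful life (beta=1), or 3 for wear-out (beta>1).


beta = 2.61
Compare beta to 1:
beta < 1 => infant mortality (phase 1)
beta = 1 => useful life (phase 2)
beta > 1 => wear-out (phase 3)
Since beta = 2.61, this is wear-out (increasing failure rate)
Phase = 3

3


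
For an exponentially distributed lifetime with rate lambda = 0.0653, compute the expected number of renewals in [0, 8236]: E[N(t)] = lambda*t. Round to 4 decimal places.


lambda = 0.0653
t = 8236
E[N(t)] = lambda * t
E[N(t)] = 0.0653 * 8236
E[N(t)] = 537.8108

537.8108


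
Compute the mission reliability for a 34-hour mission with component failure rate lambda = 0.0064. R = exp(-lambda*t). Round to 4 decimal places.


lambda = 0.0064
mission_time = 34
lambda * t = 0.0064 * 34 = 0.2176
R = exp(-0.2176)
R = 0.8044

0.8044


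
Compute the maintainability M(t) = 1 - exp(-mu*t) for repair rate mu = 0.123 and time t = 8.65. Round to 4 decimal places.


mu = 0.123, t = 8.65
mu * t = 0.123 * 8.65 = 1.0639
exp(-1.0639) = 0.3451
M(t) = 1 - 0.3451
M(t) = 0.6549

0.6549


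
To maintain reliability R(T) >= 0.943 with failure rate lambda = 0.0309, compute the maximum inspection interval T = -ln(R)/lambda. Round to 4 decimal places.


R_target = 0.943
lambda = 0.0309
-ln(0.943) = 0.0587
T = 0.0587 / 0.0309
T = 1.8993

1.8993


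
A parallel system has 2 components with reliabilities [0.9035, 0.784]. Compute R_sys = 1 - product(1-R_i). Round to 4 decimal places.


Components: [0.9035, 0.784]
(1 - 0.9035) = 0.0965, running product = 0.0965
(1 - 0.784) = 0.216, running product = 0.0208
Product of (1-R_i) = 0.0208
R_sys = 1 - 0.0208 = 0.9792

0.9792


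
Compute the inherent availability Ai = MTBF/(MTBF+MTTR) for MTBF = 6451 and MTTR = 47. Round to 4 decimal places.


MTBF = 6451
MTTR = 47
MTBF + MTTR = 6498
Ai = 6451 / 6498
Ai = 0.9928

0.9928


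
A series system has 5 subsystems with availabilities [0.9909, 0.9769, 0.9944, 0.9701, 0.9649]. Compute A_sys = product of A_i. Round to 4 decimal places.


Subsystems: [0.9909, 0.9769, 0.9944, 0.9701, 0.9649]
After subsystem 1 (A=0.9909): product = 0.9909
After subsystem 2 (A=0.9769): product = 0.968
After subsystem 3 (A=0.9944): product = 0.9626
After subsystem 4 (A=0.9701): product = 0.9338
After subsystem 5 (A=0.9649): product = 0.901
A_sys = 0.901

0.901


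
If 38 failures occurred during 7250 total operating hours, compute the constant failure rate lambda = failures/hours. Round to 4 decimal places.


failures = 38
total_hours = 7250
lambda = 38 / 7250
lambda = 0.0052

0.0052


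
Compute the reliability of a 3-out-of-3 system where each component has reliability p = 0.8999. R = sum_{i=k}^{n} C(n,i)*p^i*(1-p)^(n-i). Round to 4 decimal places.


k = 3, n = 3, p = 0.8999
i=3: C(3,3)=1 * 0.8999^3 * 0.1001^0 = 0.7288
R = sum of terms = 0.7288

0.7288


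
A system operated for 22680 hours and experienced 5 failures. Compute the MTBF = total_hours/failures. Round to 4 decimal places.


total_hours = 22680
failures = 5
MTBF = 22680 / 5
MTBF = 4536.0

4536.0


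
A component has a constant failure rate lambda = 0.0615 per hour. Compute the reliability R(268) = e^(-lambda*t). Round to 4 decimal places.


lambda = 0.0615
t = 268
lambda * t = 16.482
R(t) = e^(-16.482)
R(t) = 0.0

0.0


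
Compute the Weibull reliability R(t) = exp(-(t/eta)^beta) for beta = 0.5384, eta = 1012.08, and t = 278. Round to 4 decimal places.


beta = 0.5384, eta = 1012.08, t = 278
t/eta = 278 / 1012.08 = 0.2747
(t/eta)^beta = 0.2747^0.5384 = 0.4987
R(t) = exp(-0.4987)
R(t) = 0.6073

0.6073


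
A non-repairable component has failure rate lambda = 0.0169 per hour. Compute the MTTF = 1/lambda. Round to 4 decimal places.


lambda = 0.0169
MTTF = 1 / 0.0169
MTTF = 59.1716

59.1716


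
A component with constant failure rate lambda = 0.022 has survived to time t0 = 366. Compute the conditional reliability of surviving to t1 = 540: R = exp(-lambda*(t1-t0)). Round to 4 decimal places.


lambda = 0.022
t0 = 366, t1 = 540
t1 - t0 = 174
lambda * (t1-t0) = 0.022 * 174 = 3.828
R = exp(-3.828)
R = 0.0218

0.0218


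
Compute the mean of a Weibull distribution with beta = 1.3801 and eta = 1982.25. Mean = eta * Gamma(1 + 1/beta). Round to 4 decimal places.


beta = 1.3801, eta = 1982.25
1/beta = 0.7246
1 + 1/beta = 1.7246
Gamma(1.7246) = 0.9135
Mean = 1982.25 * 0.9135
Mean = 1810.839

1810.839


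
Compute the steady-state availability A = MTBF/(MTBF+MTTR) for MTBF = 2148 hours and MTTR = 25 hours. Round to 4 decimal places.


MTBF = 2148
MTTR = 25
MTBF + MTTR = 2173
A = 2148 / 2173
A = 0.9885

0.9885


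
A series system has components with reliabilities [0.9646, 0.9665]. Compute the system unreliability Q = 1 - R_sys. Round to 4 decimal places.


Components: [0.9646, 0.9665]
After component 1: product = 0.9646
After component 2: product = 0.9323
R_sys = 0.9323
Q = 1 - 0.9323 = 0.0677

0.0677


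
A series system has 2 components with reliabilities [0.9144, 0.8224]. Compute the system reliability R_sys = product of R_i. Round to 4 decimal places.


Components: [0.9144, 0.8224]
After component 1 (R=0.9144): product = 0.9144
After component 2 (R=0.8224): product = 0.752
R_sys = 0.752

0.752


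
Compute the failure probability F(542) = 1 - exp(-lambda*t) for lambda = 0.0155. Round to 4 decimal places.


lambda = 0.0155, t = 542
lambda * t = 8.401
exp(-8.401) = 0.0002
F(t) = 1 - 0.0002
F(t) = 0.9998

0.9998


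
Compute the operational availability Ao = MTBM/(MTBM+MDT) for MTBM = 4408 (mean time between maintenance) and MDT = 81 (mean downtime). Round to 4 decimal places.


MTBM = 4408
MDT = 81
MTBM + MDT = 4489
Ao = 4408 / 4489
Ao = 0.982

0.982


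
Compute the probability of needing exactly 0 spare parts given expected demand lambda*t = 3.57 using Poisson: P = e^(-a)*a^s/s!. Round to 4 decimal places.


a = 3.57, s = 0
e^(-a) = e^(-3.57) = 0.0282
a^s = 3.57^0 = 1.0
s! = 1
P = 0.0282 * 1.0 / 1
P = 0.0282

0.0282


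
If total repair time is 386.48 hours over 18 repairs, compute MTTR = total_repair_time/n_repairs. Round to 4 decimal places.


total_repair_time = 386.48
n_repairs = 18
MTTR = 386.48 / 18
MTTR = 21.4711

21.4711


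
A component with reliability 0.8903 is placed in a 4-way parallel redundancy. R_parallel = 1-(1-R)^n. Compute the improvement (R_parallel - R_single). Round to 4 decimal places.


R_single = 0.8903, n = 4
1 - R_single = 0.1097
(1 - R_single)^n = 0.1097^4 = 0.0001
R_parallel = 1 - 0.0001 = 0.9999
Improvement = 0.9999 - 0.8903
Improvement = 0.1096

0.1096


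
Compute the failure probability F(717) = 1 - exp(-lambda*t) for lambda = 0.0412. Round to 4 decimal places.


lambda = 0.0412, t = 717
lambda * t = 29.5404
exp(-29.5404) = 0.0
F(t) = 1 - 0.0
F(t) = 1.0

1.0


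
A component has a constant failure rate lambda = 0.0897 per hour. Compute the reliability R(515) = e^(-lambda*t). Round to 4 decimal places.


lambda = 0.0897
t = 515
lambda * t = 46.1955
R(t) = e^(-46.1955)
R(t) = 0.0

0.0


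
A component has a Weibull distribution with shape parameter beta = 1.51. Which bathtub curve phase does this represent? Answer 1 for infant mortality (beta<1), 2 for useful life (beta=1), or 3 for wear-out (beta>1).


beta = 1.51
Compare beta to 1:
beta < 1 => infant mortality (phase 1)
beta = 1 => useful life (phase 2)
beta > 1 => wear-out (phase 3)
Since beta = 1.51, this is wear-out (increasing failure rate)
Phase = 3

3


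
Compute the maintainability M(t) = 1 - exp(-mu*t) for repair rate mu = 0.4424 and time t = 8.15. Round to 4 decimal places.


mu = 0.4424, t = 8.15
mu * t = 0.4424 * 8.15 = 3.6056
exp(-3.6056) = 0.0272
M(t) = 1 - 0.0272
M(t) = 0.9728

0.9728


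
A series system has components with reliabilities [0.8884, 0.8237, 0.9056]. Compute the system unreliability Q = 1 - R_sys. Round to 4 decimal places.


Components: [0.8884, 0.8237, 0.9056]
After component 1: product = 0.8884
After component 2: product = 0.7318
After component 3: product = 0.6627
R_sys = 0.6627
Q = 1 - 0.6627 = 0.3373

0.3373


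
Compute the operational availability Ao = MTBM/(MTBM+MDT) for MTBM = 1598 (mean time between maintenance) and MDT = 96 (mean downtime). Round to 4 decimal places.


MTBM = 1598
MDT = 96
MTBM + MDT = 1694
Ao = 1598 / 1694
Ao = 0.9433

0.9433


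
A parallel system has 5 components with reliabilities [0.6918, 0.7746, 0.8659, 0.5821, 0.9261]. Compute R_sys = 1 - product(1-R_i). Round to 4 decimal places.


Components: [0.6918, 0.7746, 0.8659, 0.5821, 0.9261]
(1 - 0.6918) = 0.3082, running product = 0.3082
(1 - 0.7746) = 0.2254, running product = 0.0695
(1 - 0.8659) = 0.1341, running product = 0.0093
(1 - 0.5821) = 0.4179, running product = 0.0039
(1 - 0.9261) = 0.0739, running product = 0.0003
Product of (1-R_i) = 0.0003
R_sys = 1 - 0.0003 = 0.9997

0.9997


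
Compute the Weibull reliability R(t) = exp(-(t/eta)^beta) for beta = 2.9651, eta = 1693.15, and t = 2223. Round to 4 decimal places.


beta = 2.9651, eta = 1693.15, t = 2223
t/eta = 2223 / 1693.15 = 1.3129
(t/eta)^beta = 1.3129^2.9651 = 2.2418
R(t) = exp(-2.2418)
R(t) = 0.1063

0.1063


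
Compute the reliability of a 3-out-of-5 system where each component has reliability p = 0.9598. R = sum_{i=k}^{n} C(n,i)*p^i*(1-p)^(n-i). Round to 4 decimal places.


k = 3, n = 5, p = 0.9598
i=3: C(5,3)=10 * 0.9598^3 * 0.0402^2 = 0.0143
i=4: C(5,4)=5 * 0.9598^4 * 0.0402^1 = 0.1706
i=5: C(5,5)=1 * 0.9598^5 * 0.0402^0 = 0.8145
R = sum of terms = 0.9994

0.9994


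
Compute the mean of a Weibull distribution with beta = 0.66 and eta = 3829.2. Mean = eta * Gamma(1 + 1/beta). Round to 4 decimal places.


beta = 0.66, eta = 3829.2
1/beta = 1.5152
1 + 1/beta = 2.5152
Gamma(2.5152) = 1.3437
Mean = 3829.2 * 1.3437
Mean = 5145.1206

5145.1206


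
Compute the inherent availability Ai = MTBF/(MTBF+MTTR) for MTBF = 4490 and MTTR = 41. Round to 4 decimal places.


MTBF = 4490
MTTR = 41
MTBF + MTTR = 4531
Ai = 4490 / 4531
Ai = 0.991

0.991


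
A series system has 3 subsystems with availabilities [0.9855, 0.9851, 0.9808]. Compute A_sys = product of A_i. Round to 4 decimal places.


Subsystems: [0.9855, 0.9851, 0.9808]
After subsystem 1 (A=0.9855): product = 0.9855
After subsystem 2 (A=0.9851): product = 0.9708
After subsystem 3 (A=0.9808): product = 0.9522
A_sys = 0.9522

0.9522


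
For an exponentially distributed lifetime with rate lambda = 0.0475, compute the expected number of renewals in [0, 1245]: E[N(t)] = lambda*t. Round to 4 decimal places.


lambda = 0.0475
t = 1245
E[N(t)] = lambda * t
E[N(t)] = 0.0475 * 1245
E[N(t)] = 59.1375

59.1375


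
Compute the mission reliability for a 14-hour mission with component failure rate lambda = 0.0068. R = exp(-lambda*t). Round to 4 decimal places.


lambda = 0.0068
mission_time = 14
lambda * t = 0.0068 * 14 = 0.0952
R = exp(-0.0952)
R = 0.9092

0.9092


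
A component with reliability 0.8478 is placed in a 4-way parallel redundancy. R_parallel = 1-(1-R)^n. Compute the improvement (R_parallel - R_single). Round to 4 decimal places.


R_single = 0.8478, n = 4
1 - R_single = 0.1522
(1 - R_single)^n = 0.1522^4 = 0.0005
R_parallel = 1 - 0.0005 = 0.9995
Improvement = 0.9995 - 0.8478
Improvement = 0.1517

0.1517


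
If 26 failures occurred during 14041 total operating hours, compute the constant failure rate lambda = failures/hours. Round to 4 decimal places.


failures = 26
total_hours = 14041
lambda = 26 / 14041
lambda = 0.0019

0.0019


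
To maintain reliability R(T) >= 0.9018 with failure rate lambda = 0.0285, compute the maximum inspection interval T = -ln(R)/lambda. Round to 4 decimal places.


R_target = 0.9018
lambda = 0.0285
-ln(0.9018) = 0.1034
T = 0.1034 / 0.0285
T = 3.6268

3.6268


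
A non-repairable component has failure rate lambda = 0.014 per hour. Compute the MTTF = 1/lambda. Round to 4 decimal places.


lambda = 0.014
MTTF = 1 / 0.014
MTTF = 71.4286

71.4286


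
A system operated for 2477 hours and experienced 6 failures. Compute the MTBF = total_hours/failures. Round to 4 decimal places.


total_hours = 2477
failures = 6
MTBF = 2477 / 6
MTBF = 412.8333

412.8333


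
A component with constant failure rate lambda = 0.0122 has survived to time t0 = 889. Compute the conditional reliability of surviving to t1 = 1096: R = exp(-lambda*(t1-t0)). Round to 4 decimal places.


lambda = 0.0122
t0 = 889, t1 = 1096
t1 - t0 = 207
lambda * (t1-t0) = 0.0122 * 207 = 2.5254
R = exp(-2.5254)
R = 0.08

0.08


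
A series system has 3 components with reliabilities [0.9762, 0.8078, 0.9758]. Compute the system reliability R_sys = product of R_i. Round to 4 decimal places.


Components: [0.9762, 0.8078, 0.9758]
After component 1 (R=0.9762): product = 0.9762
After component 2 (R=0.8078): product = 0.7886
After component 3 (R=0.9758): product = 0.7695
R_sys = 0.7695

0.7695


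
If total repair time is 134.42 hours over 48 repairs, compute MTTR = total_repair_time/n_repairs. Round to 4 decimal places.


total_repair_time = 134.42
n_repairs = 48
MTTR = 134.42 / 48
MTTR = 2.8004

2.8004


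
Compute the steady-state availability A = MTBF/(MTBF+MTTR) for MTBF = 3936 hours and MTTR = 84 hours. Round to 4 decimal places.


MTBF = 3936
MTTR = 84
MTBF + MTTR = 4020
A = 3936 / 4020
A = 0.9791

0.9791


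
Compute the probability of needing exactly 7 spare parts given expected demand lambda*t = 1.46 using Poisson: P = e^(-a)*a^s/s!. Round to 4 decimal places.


a = 1.46, s = 7
e^(-a) = e^(-1.46) = 0.2322
a^s = 1.46^7 = 14.1407
s! = 5040
P = 0.2322 * 14.1407 / 5040
P = 0.0007

0.0007


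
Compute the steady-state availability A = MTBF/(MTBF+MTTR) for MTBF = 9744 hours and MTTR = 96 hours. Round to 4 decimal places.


MTBF = 9744
MTTR = 96
MTBF + MTTR = 9840
A = 9744 / 9840
A = 0.9902

0.9902


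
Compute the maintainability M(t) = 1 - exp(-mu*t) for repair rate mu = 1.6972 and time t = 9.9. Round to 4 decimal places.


mu = 1.6972, t = 9.9
mu * t = 1.6972 * 9.9 = 16.8023
exp(-16.8023) = 0.0
M(t) = 1 - 0.0
M(t) = 1.0

1.0


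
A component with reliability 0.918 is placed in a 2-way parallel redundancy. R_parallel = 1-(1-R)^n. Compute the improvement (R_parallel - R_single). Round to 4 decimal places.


R_single = 0.918, n = 2
1 - R_single = 0.082
(1 - R_single)^n = 0.082^2 = 0.0067
R_parallel = 1 - 0.0067 = 0.9933
Improvement = 0.9933 - 0.918
Improvement = 0.0753

0.0753


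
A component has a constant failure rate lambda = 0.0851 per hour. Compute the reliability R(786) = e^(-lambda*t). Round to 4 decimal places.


lambda = 0.0851
t = 786
lambda * t = 66.8886
R(t) = e^(-66.8886)
R(t) = 0.0

0.0


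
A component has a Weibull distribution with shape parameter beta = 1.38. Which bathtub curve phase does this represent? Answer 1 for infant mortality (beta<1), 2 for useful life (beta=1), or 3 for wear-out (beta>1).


beta = 1.38
Compare beta to 1:
beta < 1 => infant mortality (phase 1)
beta = 1 => useful life (phase 2)
beta > 1 => wear-out (phase 3)
Since beta = 1.38, this is wear-out (increasing failure rate)
Phase = 3

3


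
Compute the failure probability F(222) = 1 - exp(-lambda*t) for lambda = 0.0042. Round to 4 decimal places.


lambda = 0.0042, t = 222
lambda * t = 0.9324
exp(-0.9324) = 0.3936
F(t) = 1 - 0.3936
F(t) = 0.6064

0.6064


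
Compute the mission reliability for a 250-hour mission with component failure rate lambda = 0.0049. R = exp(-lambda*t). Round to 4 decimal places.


lambda = 0.0049
mission_time = 250
lambda * t = 0.0049 * 250 = 1.225
R = exp(-1.225)
R = 0.2938

0.2938


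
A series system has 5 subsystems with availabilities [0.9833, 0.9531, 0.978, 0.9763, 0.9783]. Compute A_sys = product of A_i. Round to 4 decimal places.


Subsystems: [0.9833, 0.9531, 0.978, 0.9763, 0.9783]
After subsystem 1 (A=0.9833): product = 0.9833
After subsystem 2 (A=0.9531): product = 0.9372
After subsystem 3 (A=0.978): product = 0.9166
After subsystem 4 (A=0.9763): product = 0.8948
After subsystem 5 (A=0.9783): product = 0.8754
A_sys = 0.8754

0.8754


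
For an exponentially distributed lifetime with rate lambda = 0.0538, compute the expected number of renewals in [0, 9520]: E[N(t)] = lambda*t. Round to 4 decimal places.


lambda = 0.0538
t = 9520
E[N(t)] = lambda * t
E[N(t)] = 0.0538 * 9520
E[N(t)] = 512.176

512.176


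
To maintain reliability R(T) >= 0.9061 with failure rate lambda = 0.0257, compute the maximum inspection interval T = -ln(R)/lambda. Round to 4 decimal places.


R_target = 0.9061
lambda = 0.0257
-ln(0.9061) = 0.0986
T = 0.0986 / 0.0257
T = 3.8368

3.8368


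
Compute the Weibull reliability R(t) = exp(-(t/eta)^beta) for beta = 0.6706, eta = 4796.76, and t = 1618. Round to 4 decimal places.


beta = 0.6706, eta = 4796.76, t = 1618
t/eta = 1618 / 4796.76 = 0.3373
(t/eta)^beta = 0.3373^0.6706 = 0.4825
R(t) = exp(-0.4825)
R(t) = 0.6172

0.6172


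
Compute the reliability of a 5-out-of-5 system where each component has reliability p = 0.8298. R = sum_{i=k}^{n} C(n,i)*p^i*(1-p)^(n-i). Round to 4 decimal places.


k = 5, n = 5, p = 0.8298
i=5: C(5,5)=1 * 0.8298^5 * 0.1702^0 = 0.3934
R = sum of terms = 0.3934

0.3934


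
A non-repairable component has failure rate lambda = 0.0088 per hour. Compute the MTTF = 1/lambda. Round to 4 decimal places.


lambda = 0.0088
MTTF = 1 / 0.0088
MTTF = 113.6364

113.6364


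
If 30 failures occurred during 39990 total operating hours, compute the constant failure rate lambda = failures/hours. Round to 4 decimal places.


failures = 30
total_hours = 39990
lambda = 30 / 39990
lambda = 0.0008

0.0008


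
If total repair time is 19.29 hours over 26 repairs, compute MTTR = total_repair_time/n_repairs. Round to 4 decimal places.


total_repair_time = 19.29
n_repairs = 26
MTTR = 19.29 / 26
MTTR = 0.7419

0.7419


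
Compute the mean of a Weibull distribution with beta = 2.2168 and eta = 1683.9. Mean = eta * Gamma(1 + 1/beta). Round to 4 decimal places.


beta = 2.2168, eta = 1683.9
1/beta = 0.4511
1 + 1/beta = 1.4511
Gamma(1.4511) = 0.8857
Mean = 1683.9 * 0.8857
Mean = 1491.3475

1491.3475


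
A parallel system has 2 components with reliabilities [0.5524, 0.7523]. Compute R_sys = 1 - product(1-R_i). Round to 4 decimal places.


Components: [0.5524, 0.7523]
(1 - 0.5524) = 0.4476, running product = 0.4476
(1 - 0.7523) = 0.2477, running product = 0.1109
Product of (1-R_i) = 0.1109
R_sys = 1 - 0.1109 = 0.8891

0.8891


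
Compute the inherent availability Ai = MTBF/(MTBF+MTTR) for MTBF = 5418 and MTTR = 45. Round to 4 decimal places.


MTBF = 5418
MTTR = 45
MTBF + MTTR = 5463
Ai = 5418 / 5463
Ai = 0.9918

0.9918


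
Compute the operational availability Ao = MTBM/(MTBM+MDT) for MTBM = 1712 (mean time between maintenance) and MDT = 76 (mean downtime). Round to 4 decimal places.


MTBM = 1712
MDT = 76
MTBM + MDT = 1788
Ao = 1712 / 1788
Ao = 0.9575

0.9575


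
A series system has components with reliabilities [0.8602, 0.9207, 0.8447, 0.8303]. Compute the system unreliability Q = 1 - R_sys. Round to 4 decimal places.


Components: [0.8602, 0.9207, 0.8447, 0.8303]
After component 1: product = 0.8602
After component 2: product = 0.792
After component 3: product = 0.669
After component 4: product = 0.5555
R_sys = 0.5555
Q = 1 - 0.5555 = 0.4445

0.4445


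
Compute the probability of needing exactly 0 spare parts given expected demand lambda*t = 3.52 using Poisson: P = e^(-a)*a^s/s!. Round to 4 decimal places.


a = 3.52, s = 0
e^(-a) = e^(-3.52) = 0.0296
a^s = 3.52^0 = 1.0
s! = 1
P = 0.0296 * 1.0 / 1
P = 0.0296

0.0296


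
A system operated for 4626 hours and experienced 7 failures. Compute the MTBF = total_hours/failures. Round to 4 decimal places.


total_hours = 4626
failures = 7
MTBF = 4626 / 7
MTBF = 660.8571

660.8571


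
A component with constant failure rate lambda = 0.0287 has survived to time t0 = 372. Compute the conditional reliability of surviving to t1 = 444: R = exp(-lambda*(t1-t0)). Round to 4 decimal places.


lambda = 0.0287
t0 = 372, t1 = 444
t1 - t0 = 72
lambda * (t1-t0) = 0.0287 * 72 = 2.0664
R = exp(-2.0664)
R = 0.1266

0.1266


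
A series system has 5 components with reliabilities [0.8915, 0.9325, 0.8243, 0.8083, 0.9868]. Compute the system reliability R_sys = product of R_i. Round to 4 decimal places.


Components: [0.8915, 0.9325, 0.8243, 0.8083, 0.9868]
After component 1 (R=0.8915): product = 0.8915
After component 2 (R=0.9325): product = 0.8313
After component 3 (R=0.8243): product = 0.6853
After component 4 (R=0.8083): product = 0.5539
After component 5 (R=0.9868): product = 0.5466
R_sys = 0.5466

0.5466


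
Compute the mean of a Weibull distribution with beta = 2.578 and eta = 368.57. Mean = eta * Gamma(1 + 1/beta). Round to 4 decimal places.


beta = 2.578, eta = 368.57
1/beta = 0.3879
1 + 1/beta = 1.3879
Gamma(1.3879) = 0.888
Mean = 368.57 * 0.888
Mean = 327.2865

327.2865


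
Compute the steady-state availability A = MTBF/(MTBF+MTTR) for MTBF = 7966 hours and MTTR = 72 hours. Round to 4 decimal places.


MTBF = 7966
MTTR = 72
MTBF + MTTR = 8038
A = 7966 / 8038
A = 0.991

0.991


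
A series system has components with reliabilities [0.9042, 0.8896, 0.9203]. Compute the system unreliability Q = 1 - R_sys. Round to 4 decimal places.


Components: [0.9042, 0.8896, 0.9203]
After component 1: product = 0.9042
After component 2: product = 0.8044
After component 3: product = 0.7403
R_sys = 0.7403
Q = 1 - 0.7403 = 0.2597

0.2597


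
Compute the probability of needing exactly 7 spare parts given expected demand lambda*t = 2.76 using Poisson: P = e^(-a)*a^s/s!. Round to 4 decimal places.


a = 2.76, s = 7
e^(-a) = e^(-2.76) = 0.0633
a^s = 2.76^7 = 1220.0105
s! = 5040
P = 0.0633 * 1220.0105 / 5040
P = 0.0153

0.0153


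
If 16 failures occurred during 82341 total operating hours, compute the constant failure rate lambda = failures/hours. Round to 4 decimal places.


failures = 16
total_hours = 82341
lambda = 16 / 82341
lambda = 0.0002

0.0002


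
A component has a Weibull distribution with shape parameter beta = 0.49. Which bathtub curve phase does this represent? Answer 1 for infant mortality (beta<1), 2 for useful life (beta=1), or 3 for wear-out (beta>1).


beta = 0.49
Compare beta to 1:
beta < 1 => infant mortality (phase 1)
beta = 1 => useful life (phase 2)
beta > 1 => wear-out (phase 3)
Since beta = 0.49, this is infant mortality (decreasing failure rate)
Phase = 1

1


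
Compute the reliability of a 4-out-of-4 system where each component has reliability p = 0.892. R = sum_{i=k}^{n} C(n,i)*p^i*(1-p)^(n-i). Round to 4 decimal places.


k = 4, n = 4, p = 0.892
i=4: C(4,4)=1 * 0.892^4 * 0.108^0 = 0.6331
R = sum of terms = 0.6331

0.6331


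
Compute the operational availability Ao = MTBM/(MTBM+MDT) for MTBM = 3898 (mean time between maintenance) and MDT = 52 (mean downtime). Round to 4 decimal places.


MTBM = 3898
MDT = 52
MTBM + MDT = 3950
Ao = 3898 / 3950
Ao = 0.9868

0.9868


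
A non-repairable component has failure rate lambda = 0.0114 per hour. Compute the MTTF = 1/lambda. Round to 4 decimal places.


lambda = 0.0114
MTTF = 1 / 0.0114
MTTF = 87.7193

87.7193


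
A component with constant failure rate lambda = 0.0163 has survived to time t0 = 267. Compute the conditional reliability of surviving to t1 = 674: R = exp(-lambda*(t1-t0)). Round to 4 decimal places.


lambda = 0.0163
t0 = 267, t1 = 674
t1 - t0 = 407
lambda * (t1-t0) = 0.0163 * 407 = 6.6341
R = exp(-6.6341)
R = 0.0013

0.0013


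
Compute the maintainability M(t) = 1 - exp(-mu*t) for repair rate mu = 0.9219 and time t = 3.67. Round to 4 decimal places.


mu = 0.9219, t = 3.67
mu * t = 0.9219 * 3.67 = 3.3834
exp(-3.3834) = 0.0339
M(t) = 1 - 0.0339
M(t) = 0.9661

0.9661


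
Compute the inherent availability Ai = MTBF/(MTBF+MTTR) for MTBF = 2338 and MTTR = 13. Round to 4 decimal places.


MTBF = 2338
MTTR = 13
MTBF + MTTR = 2351
Ai = 2338 / 2351
Ai = 0.9945

0.9945


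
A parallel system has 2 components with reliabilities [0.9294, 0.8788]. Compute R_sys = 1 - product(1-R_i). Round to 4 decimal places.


Components: [0.9294, 0.8788]
(1 - 0.9294) = 0.0706, running product = 0.0706
(1 - 0.8788) = 0.1212, running product = 0.0086
Product of (1-R_i) = 0.0086
R_sys = 1 - 0.0086 = 0.9914

0.9914


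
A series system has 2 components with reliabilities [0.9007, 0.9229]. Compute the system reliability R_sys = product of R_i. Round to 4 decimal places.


Components: [0.9007, 0.9229]
After component 1 (R=0.9007): product = 0.9007
After component 2 (R=0.9229): product = 0.8313
R_sys = 0.8313

0.8313


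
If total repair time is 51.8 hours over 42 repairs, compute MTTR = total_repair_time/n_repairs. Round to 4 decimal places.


total_repair_time = 51.8
n_repairs = 42
MTTR = 51.8 / 42
MTTR = 1.2333

1.2333


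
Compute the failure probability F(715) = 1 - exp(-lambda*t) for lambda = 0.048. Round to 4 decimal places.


lambda = 0.048, t = 715
lambda * t = 34.32
exp(-34.32) = 0.0
F(t) = 1 - 0.0
F(t) = 1.0

1.0


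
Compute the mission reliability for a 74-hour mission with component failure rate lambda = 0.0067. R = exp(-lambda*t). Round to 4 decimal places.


lambda = 0.0067
mission_time = 74
lambda * t = 0.0067 * 74 = 0.4958
R = exp(-0.4958)
R = 0.6091

0.6091


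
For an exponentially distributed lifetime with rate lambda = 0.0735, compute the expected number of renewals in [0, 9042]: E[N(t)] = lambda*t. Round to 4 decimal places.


lambda = 0.0735
t = 9042
E[N(t)] = lambda * t
E[N(t)] = 0.0735 * 9042
E[N(t)] = 664.587

664.587


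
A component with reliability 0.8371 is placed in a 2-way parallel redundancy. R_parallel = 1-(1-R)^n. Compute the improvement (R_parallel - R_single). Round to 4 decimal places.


R_single = 0.8371, n = 2
1 - R_single = 0.1629
(1 - R_single)^n = 0.1629^2 = 0.0265
R_parallel = 1 - 0.0265 = 0.9735
Improvement = 0.9735 - 0.8371
Improvement = 0.1364

0.1364


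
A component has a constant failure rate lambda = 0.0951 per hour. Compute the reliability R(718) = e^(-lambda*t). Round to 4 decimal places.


lambda = 0.0951
t = 718
lambda * t = 68.2818
R(t) = e^(-68.2818)
R(t) = 0.0

0.0


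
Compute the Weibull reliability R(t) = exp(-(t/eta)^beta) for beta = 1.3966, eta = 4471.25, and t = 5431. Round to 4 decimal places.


beta = 1.3966, eta = 4471.25, t = 5431
t/eta = 5431 / 4471.25 = 1.2146
(t/eta)^beta = 1.2146^1.3966 = 1.312
R(t) = exp(-1.312)
R(t) = 0.2693

0.2693


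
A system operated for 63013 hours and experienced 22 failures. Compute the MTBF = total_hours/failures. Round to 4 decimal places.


total_hours = 63013
failures = 22
MTBF = 63013 / 22
MTBF = 2864.2273

2864.2273
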